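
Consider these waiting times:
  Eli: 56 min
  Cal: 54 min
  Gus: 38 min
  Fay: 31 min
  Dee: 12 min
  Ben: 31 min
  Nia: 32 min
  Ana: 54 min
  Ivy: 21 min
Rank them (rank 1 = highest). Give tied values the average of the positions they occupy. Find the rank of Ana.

Sorted (descending): 56, 54, 54, 38, 32, 31, 31, 21, 12
The 2 values of 54 occupy positions 2–3 → average rank (2+3)/2 = 2.5.
The 2 values of 31 occupy positions 6–7 → average rank (6+7)/2 = 6.5.
Ana has value 54 min → rank 2.5.

2.5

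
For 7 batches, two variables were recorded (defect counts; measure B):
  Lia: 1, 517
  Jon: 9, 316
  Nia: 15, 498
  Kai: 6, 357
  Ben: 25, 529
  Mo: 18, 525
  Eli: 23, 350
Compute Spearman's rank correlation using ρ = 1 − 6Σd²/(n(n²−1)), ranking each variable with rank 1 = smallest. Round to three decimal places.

Ranks of variable 1: 1, 3, 4, 2, 7, 5, 6
Ranks of variable 2: 5, 1, 4, 3, 7, 6, 2
d = r₁ − r₂: -4, 2, 0, -1, 0, -1, 4
d²: 16, 4, 0, 1, 0, 1, 16; Σd² = 38
ρ = 1 − 6·38/(7·48) = 1 − 228/336 = 0.321

0.321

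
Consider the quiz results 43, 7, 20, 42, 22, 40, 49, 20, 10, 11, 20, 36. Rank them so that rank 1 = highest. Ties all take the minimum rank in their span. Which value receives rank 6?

22

Sorted (descending): 49, 43, 42, 40, 36, 22, 20, 20, 20, 11, 10, 7
The 3 values of 20 occupy positions 7–9 → each gets rank 7.
Rank 6 → value 22.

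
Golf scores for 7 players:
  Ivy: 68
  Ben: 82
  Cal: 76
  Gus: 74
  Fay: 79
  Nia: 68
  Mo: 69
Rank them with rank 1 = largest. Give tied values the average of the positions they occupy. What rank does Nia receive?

6.5

Sorted (descending): 82, 79, 76, 74, 69, 68, 68
The 2 values of 68 occupy positions 6–7 → average rank (6+7)/2 = 6.5.
Nia has value 68 → rank 6.5.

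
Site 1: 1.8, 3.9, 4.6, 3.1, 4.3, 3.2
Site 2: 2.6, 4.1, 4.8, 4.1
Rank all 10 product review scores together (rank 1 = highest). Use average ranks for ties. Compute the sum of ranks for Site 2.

Sorted (descending): 4.8, 4.6, 4.3, 4.1, 4.1, 3.9, 3.2, 3.1, 2.6, 1.8
The 2 values of 4.1 occupy positions 4–5 → average rank (4+5)/2 = 4.5.
Site 2 values → pooled ranks: 2.6→9, 4.1→4.5, 4.8→1, 4.1→4.5
Rank sum = 9 + 4.5 + 1 + 4.5 = 19

19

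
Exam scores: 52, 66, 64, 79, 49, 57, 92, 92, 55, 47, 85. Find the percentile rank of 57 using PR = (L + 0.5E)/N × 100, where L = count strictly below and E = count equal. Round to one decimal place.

40.9

N = 11.
Strictly below 57: 4. Equal to 57: 1.
PR = (4 + 0.5·1)/11 × 100 = 40.9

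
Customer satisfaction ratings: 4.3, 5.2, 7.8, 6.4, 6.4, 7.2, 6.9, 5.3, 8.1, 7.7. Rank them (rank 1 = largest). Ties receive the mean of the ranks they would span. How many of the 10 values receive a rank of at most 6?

Sorted (descending): 8.1, 7.8, 7.7, 7.2, 6.9, 6.4, 6.4, 5.3, 5.2, 4.3
The 2 values of 6.4 occupy positions 6–7 → average rank (6+7)/2 = 6.5.
Ranks ≤ 6: {1, 2, 3, 4, 5} → 5 values.

5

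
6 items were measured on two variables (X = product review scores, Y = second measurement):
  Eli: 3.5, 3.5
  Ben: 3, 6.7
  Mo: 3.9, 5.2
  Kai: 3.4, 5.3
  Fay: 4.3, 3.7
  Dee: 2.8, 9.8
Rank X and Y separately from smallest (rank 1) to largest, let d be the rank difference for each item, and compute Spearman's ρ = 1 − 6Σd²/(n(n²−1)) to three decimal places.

-0.829

Ranks of variable 1: 4, 2, 5, 3, 6, 1
Ranks of variable 2: 1, 5, 3, 4, 2, 6
d = r₁ − r₂: 3, -3, 2, -1, 4, -5
d²: 9, 9, 4, 1, 16, 25; Σd² = 64
ρ = 1 − 6·64/(6·35) = 1 − 384/210 = -0.829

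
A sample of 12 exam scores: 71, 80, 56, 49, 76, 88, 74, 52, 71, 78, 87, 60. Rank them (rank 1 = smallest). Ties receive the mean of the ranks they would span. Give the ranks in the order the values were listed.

Sorted (ascending): 49, 52, 56, 60, 71, 71, 74, 76, 78, 80, 87, 88
The 2 values of 71 occupy positions 5–6 → average rank (5+6)/2 = 5.5.

5.5, 10, 3, 1, 8, 12, 7, 2, 5.5, 9, 11, 4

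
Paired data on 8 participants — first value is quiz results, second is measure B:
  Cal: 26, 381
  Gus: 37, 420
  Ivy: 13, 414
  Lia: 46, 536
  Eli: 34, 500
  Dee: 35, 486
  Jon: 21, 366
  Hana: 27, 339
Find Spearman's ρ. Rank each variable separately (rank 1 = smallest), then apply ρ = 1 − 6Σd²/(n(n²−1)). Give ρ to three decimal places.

Ranks of variable 1: 3, 7, 1, 8, 5, 6, 2, 4
Ranks of variable 2: 3, 5, 4, 8, 7, 6, 2, 1
d = r₁ − r₂: 0, 2, -3, 0, -2, 0, 0, 3
d²: 0, 4, 9, 0, 4, 0, 0, 9; Σd² = 26
ρ = 1 − 6·26/(8·63) = 1 − 156/504 = 0.690

0.690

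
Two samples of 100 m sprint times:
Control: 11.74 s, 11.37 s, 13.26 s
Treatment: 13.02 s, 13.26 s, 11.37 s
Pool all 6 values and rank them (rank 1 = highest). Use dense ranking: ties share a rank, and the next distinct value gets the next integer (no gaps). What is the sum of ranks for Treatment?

7

Sorted (descending): 13.26, 13.26, 13.02, 11.74, 11.37, 11.37
The 2 values of 13.26 share dense rank 1.
The 2 values of 11.37 share dense rank 4.
Remaining distinct values take the next consecutive integers.
Treatment values → pooled ranks: 13.02→2, 13.26→1, 11.37→4
Rank sum = 2 + 1 + 4 = 7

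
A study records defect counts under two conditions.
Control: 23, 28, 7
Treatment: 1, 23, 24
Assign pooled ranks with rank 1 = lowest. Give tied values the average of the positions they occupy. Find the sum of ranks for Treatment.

9.5

Sorted (ascending): 1, 7, 23, 23, 24, 28
The 2 values of 23 occupy positions 3–4 → average rank (3+4)/2 = 3.5.
Treatment values → pooled ranks: 1→1, 23→3.5, 24→5
Rank sum = 1 + 3.5 + 5 = 9.5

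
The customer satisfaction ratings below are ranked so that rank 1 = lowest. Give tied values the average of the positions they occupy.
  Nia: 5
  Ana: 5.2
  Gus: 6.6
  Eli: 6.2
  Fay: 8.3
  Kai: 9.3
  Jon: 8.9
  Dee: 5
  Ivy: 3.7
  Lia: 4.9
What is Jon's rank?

Sorted (ascending): 3.7, 4.9, 5, 5, 5.2, 6.2, 6.6, 8.3, 8.9, 9.3
The 2 values of 5 occupy positions 3–4 → average rank (3+4)/2 = 3.5.
Jon has value 8.9 → rank 9.

9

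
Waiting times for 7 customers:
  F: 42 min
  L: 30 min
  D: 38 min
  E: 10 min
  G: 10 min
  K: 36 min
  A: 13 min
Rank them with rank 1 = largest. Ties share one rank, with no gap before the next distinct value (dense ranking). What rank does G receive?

6

Sorted (descending): 42, 38, 36, 30, 13, 10, 10
The 2 values of 10 share dense rank 6.
Remaining distinct values take the next consecutive integers.
G has value 10 min → rank 6.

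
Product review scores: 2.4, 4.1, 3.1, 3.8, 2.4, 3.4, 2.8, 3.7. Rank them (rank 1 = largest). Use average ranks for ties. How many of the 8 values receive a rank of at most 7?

Sorted (descending): 4.1, 3.8, 3.7, 3.4, 3.1, 2.8, 2.4, 2.4
The 2 values of 2.4 occupy positions 7–8 → average rank (7+8)/2 = 7.5.
Ranks ≤ 7: {1, 2, 3, 4, 5, 6} → 6 values.

6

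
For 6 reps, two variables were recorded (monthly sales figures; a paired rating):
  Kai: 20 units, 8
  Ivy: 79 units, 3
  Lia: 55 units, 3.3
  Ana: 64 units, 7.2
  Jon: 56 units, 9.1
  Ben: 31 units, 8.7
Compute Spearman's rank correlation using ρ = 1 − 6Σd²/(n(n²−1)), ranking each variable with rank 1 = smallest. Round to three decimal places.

-0.486

Ranks of variable 1: 1, 6, 3, 5, 4, 2
Ranks of variable 2: 4, 1, 2, 3, 6, 5
d = r₁ − r₂: -3, 5, 1, 2, -2, -3
d²: 9, 25, 1, 4, 4, 9; Σd² = 52
ρ = 1 − 6·52/(6·35) = 1 − 312/210 = -0.486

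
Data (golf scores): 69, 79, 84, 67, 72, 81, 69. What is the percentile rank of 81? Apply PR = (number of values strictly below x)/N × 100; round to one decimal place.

N = 7.
Strictly below 81: 5. Equal to 81: 1.
PR = 5/7 × 100 = 71.4

71.4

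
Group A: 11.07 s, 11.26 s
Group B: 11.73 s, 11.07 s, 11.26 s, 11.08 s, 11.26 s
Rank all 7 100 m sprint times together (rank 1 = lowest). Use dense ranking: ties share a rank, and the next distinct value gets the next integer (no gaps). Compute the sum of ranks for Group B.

Sorted (ascending): 11.07, 11.07, 11.08, 11.26, 11.26, 11.26, 11.73
The 2 values of 11.07 share dense rank 1.
The 3 values of 11.26 share dense rank 3.
Remaining distinct values take the next consecutive integers.
Group B values → pooled ranks: 11.73→4, 11.07→1, 11.26→3, 11.08→2, 11.26→3
Rank sum = 4 + 1 + 3 + 2 + 3 = 13

13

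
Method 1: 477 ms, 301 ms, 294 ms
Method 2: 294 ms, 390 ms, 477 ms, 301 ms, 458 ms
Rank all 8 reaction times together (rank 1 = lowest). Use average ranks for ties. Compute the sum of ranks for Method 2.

23.5

Sorted (ascending): 294, 294, 301, 301, 390, 458, 477, 477
The 2 values of 294 occupy positions 1–2 → average rank (1+2)/2 = 1.5.
The 2 values of 301 occupy positions 3–4 → average rank (3+4)/2 = 3.5.
The 2 values of 477 occupy positions 7–8 → average rank (7+8)/2 = 7.5.
Method 2 values → pooled ranks: 294→1.5, 390→5, 477→7.5, 301→3.5, 458→6
Rank sum = 1.5 + 5 + 7.5 + 3.5 + 6 = 23.5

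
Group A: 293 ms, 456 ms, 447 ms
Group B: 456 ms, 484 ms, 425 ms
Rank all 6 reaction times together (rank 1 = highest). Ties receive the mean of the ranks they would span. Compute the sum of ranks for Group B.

Sorted (descending): 484, 456, 456, 447, 425, 293
The 2 values of 456 occupy positions 2–3 → average rank (2+3)/2 = 2.5.
Group B values → pooled ranks: 456→2.5, 484→1, 425→5
Rank sum = 2.5 + 1 + 5 = 8.5

8.5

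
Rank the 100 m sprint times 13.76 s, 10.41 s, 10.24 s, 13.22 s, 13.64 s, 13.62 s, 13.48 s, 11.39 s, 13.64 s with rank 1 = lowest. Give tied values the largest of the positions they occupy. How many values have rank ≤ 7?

6

Sorted (ascending): 10.24, 10.41, 11.39, 13.22, 13.48, 13.62, 13.64, 13.64, 13.76
The 2 values of 13.64 occupy positions 7–8 → each gets rank 8.
Ranks ≤ 7: {1, 2, 3, 4, 5, 6} → 6 values.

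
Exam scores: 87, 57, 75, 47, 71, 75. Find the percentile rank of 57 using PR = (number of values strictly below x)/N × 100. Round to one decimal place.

16.7

N = 6.
Strictly below 57: 1. Equal to 57: 1.
PR = 1/6 × 100 = 16.7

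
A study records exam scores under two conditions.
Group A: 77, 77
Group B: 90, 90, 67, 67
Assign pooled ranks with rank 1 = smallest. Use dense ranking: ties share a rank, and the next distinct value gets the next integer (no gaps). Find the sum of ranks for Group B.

Sorted (ascending): 67, 67, 77, 77, 90, 90
The 2 values of 67 share dense rank 1.
The 2 values of 77 share dense rank 2.
The 2 values of 90 share dense rank 3.
Group B values → pooled ranks: 90→3, 90→3, 67→1, 67→1
Rank sum = 3 + 3 + 1 + 1 = 8

8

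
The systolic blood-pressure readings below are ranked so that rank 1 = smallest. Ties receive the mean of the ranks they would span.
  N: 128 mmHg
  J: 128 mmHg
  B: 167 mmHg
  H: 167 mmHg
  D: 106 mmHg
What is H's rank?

Sorted (ascending): 106, 128, 128, 167, 167
The 2 values of 128 occupy positions 2–3 → average rank (2+3)/2 = 2.5.
The 2 values of 167 occupy positions 4–5 → average rank (4+5)/2 = 4.5.
H has value 167 mmHg → rank 4.5.

4.5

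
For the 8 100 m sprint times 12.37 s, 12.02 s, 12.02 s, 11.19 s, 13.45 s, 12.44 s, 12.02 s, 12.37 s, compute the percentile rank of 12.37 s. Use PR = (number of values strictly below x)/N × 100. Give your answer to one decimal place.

N = 8.
Strictly below 12.37: 4. Equal to 12.37: 2.
PR = 4/8 × 100 = 50.0

50.0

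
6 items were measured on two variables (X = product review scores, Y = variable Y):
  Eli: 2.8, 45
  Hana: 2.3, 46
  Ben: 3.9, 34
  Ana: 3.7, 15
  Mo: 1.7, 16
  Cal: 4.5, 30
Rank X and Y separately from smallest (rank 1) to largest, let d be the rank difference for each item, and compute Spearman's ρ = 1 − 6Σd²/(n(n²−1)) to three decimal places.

-0.143

Ranks of variable 1: 3, 2, 5, 4, 1, 6
Ranks of variable 2: 5, 6, 4, 1, 2, 3
d = r₁ − r₂: -2, -4, 1, 3, -1, 3
d²: 4, 16, 1, 9, 1, 9; Σd² = 40
ρ = 1 − 6·40/(6·35) = 1 − 240/210 = -0.143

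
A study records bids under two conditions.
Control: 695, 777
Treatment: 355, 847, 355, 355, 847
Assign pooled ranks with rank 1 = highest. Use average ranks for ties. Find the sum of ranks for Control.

Sorted (descending): 847, 847, 777, 695, 355, 355, 355
The 2 values of 847 occupy positions 1–2 → average rank (1+2)/2 = 1.5.
The 3 values of 355 occupy positions 5–7 → average rank 6.
Control values → pooled ranks: 695→4, 777→3
Rank sum = 4 + 3 = 7

7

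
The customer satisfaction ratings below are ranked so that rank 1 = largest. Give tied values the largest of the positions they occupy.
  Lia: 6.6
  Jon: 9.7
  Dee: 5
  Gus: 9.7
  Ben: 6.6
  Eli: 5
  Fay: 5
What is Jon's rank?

Sorted (descending): 9.7, 9.7, 6.6, 6.6, 5, 5, 5
The 2 values of 9.7 occupy positions 1–2 → each gets rank 2.
The 2 values of 6.6 occupy positions 3–4 → each gets rank 4.
The 3 values of 5 occupy positions 5–7 → each gets rank 7.
Jon has value 9.7 → rank 2.

2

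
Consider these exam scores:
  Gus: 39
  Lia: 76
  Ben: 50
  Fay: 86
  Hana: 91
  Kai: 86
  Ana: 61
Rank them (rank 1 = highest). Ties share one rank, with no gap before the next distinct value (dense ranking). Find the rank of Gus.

6

Sorted (descending): 91, 86, 86, 76, 61, 50, 39
The 2 values of 86 share dense rank 2.
Remaining distinct values take the next consecutive integers.
Gus has value 39 → rank 6.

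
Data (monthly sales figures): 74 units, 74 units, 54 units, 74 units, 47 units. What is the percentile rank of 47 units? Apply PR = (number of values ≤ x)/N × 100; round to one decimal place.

N = 5.
Strictly below 47: 0. Equal to 47: 1.
PR = 1/5 × 100 = 20.0

20.0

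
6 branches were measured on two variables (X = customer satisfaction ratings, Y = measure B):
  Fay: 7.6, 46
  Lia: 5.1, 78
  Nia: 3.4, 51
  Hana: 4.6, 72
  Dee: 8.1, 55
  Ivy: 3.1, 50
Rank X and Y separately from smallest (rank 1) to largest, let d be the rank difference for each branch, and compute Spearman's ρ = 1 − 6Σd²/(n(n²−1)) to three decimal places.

Ranks of variable 1: 5, 4, 2, 3, 6, 1
Ranks of variable 2: 1, 6, 3, 5, 4, 2
d = r₁ − r₂: 4, -2, -1, -2, 2, -1
d²: 16, 4, 1, 4, 4, 1; Σd² = 30
ρ = 1 − 6·30/(6·35) = 1 − 180/210 = 0.143

0.143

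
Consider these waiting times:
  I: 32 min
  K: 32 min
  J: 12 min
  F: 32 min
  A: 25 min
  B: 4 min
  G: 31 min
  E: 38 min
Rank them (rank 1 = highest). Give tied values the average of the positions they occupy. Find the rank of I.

3

Sorted (descending): 38, 32, 32, 32, 31, 25, 12, 4
The 3 values of 32 occupy positions 2–4 → average rank 3.
I has value 32 min → rank 3.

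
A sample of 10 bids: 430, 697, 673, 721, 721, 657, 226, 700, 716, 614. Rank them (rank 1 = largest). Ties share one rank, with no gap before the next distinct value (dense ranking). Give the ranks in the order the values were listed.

8, 4, 5, 1, 1, 6, 9, 3, 2, 7

Sorted (descending): 721, 721, 716, 700, 697, 673, 657, 614, 430, 226
The 2 values of 721 share dense rank 1.
Remaining distinct values take the next consecutive integers.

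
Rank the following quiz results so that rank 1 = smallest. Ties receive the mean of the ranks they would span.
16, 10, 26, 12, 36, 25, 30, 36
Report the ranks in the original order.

3, 1, 5, 2, 7.5, 4, 6, 7.5

Sorted (ascending): 10, 12, 16, 25, 26, 30, 36, 36
The 2 values of 36 occupy positions 7–8 → average rank (7+8)/2 = 7.5.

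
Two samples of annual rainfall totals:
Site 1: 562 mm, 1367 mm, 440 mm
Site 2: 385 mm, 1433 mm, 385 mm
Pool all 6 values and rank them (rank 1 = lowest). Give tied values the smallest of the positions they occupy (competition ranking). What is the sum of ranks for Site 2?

Sorted (ascending): 385, 385, 440, 562, 1367, 1433
The 2 values of 385 occupy positions 1–2 → each gets rank 1.
Site 2 values → pooled ranks: 385→1, 1433→6, 385→1
Rank sum = 1 + 6 + 1 = 8

8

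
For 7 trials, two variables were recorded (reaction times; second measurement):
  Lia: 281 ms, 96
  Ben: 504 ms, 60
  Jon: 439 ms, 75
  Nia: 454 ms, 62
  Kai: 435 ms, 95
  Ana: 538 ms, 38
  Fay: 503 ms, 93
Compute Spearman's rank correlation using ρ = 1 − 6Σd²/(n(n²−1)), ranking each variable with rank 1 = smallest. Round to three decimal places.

-0.893

Ranks of variable 1: 1, 6, 3, 4, 2, 7, 5
Ranks of variable 2: 7, 2, 4, 3, 6, 1, 5
d = r₁ − r₂: -6, 4, -1, 1, -4, 6, 0
d²: 36, 16, 1, 1, 16, 36, 0; Σd² = 106
ρ = 1 − 6·106/(7·48) = 1 − 636/336 = -0.893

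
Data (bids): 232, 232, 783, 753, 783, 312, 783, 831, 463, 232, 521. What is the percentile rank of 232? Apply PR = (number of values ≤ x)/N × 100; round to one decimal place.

27.3

N = 11.
Strictly below 232: 0. Equal to 232: 3.
PR = 3/11 × 100 = 27.3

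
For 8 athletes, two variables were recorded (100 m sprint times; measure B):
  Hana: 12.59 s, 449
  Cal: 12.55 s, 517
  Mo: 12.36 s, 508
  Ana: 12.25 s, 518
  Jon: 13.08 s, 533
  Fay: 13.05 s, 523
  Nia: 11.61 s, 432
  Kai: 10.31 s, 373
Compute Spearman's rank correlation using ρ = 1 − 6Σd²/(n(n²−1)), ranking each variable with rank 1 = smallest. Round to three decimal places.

0.786

Ranks of variable 1: 6, 5, 4, 3, 8, 7, 2, 1
Ranks of variable 2: 3, 5, 4, 6, 8, 7, 2, 1
d = r₁ − r₂: 3, 0, 0, -3, 0, 0, 0, 0
d²: 9, 0, 0, 9, 0, 0, 0, 0; Σd² = 18
ρ = 1 − 6·18/(8·63) = 1 − 108/504 = 0.786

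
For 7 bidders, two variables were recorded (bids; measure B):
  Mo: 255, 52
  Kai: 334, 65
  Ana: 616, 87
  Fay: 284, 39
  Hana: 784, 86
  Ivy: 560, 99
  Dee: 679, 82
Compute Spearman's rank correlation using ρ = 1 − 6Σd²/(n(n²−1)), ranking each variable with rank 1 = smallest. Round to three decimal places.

0.643

Ranks of variable 1: 1, 3, 5, 2, 7, 4, 6
Ranks of variable 2: 2, 3, 6, 1, 5, 7, 4
d = r₁ − r₂: -1, 0, -1, 1, 2, -3, 2
d²: 1, 0, 1, 1, 4, 9, 4; Σd² = 20
ρ = 1 − 6·20/(7·48) = 1 − 120/336 = 0.643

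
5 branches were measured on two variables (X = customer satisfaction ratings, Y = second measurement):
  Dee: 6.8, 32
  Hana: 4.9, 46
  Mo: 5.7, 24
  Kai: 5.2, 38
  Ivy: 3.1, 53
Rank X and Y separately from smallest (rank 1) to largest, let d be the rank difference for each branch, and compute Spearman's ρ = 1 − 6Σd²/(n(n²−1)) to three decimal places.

Ranks of variable 1: 5, 2, 4, 3, 1
Ranks of variable 2: 2, 4, 1, 3, 5
d = r₁ − r₂: 3, -2, 3, 0, -4
d²: 9, 4, 9, 0, 16; Σd² = 38
ρ = 1 − 6·38/(5·24) = 1 − 228/120 = -0.900

-0.900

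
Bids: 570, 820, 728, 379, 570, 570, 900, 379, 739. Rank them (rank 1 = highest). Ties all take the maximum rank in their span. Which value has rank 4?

Sorted (descending): 900, 820, 739, 728, 570, 570, 570, 379, 379
The 3 values of 570 occupy positions 5–7 → each gets rank 7.
The 2 values of 379 occupy positions 8–9 → each gets rank 9.
Rank 4 → value 728.

728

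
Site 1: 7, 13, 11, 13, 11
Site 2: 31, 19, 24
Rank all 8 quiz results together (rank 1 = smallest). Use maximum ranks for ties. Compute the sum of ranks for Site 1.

Sorted (ascending): 7, 11, 11, 13, 13, 19, 24, 31
The 2 values of 11 occupy positions 2–3 → each gets rank 3.
The 2 values of 13 occupy positions 4–5 → each gets rank 5.
Site 1 values → pooled ranks: 7→1, 13→5, 11→3, 13→5, 11→3
Rank sum = 1 + 5 + 3 + 5 + 3 = 17

17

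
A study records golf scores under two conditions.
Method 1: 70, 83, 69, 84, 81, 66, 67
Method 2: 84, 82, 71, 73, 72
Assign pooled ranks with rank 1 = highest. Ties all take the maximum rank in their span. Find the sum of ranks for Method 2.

Sorted (descending): 84, 84, 83, 82, 81, 73, 72, 71, 70, 69, 67, 66
The 2 values of 84 occupy positions 1–2 → each gets rank 2.
Method 2 values → pooled ranks: 84→2, 82→4, 71→8, 73→6, 72→7
Rank sum = 2 + 4 + 8 + 6 + 7 = 27

27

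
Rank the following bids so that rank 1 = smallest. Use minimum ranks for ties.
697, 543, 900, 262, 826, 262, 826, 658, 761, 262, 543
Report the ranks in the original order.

Sorted (ascending): 262, 262, 262, 543, 543, 658, 697, 761, 826, 826, 900
The 3 values of 262 occupy positions 1–3 → each gets rank 1.
The 2 values of 543 occupy positions 4–5 → each gets rank 4.
The 2 values of 826 occupy positions 9–10 → each gets rank 9.

7, 4, 11, 1, 9, 1, 9, 6, 8, 1, 4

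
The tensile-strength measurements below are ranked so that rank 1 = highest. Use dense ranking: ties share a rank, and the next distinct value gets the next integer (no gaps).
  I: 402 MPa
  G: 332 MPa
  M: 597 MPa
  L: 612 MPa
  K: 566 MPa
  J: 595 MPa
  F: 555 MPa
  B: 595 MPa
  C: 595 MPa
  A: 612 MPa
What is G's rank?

Sorted (descending): 612, 612, 597, 595, 595, 595, 566, 555, 402, 332
The 2 values of 612 share dense rank 1.
The 3 values of 595 share dense rank 3.
Remaining distinct values take the next consecutive integers.
G has value 332 MPa → rank 7.

7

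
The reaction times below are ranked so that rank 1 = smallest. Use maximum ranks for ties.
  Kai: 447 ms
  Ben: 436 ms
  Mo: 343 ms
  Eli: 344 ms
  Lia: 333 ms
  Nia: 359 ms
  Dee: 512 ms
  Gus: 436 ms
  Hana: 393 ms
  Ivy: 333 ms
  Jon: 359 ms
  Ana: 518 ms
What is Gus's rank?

Sorted (ascending): 333, 333, 343, 344, 359, 359, 393, 436, 436, 447, 512, 518
The 2 values of 333 occupy positions 1–2 → each gets rank 2.
The 2 values of 359 occupy positions 5–6 → each gets rank 6.
The 2 values of 436 occupy positions 8–9 → each gets rank 9.
Gus has value 436 ms → rank 9.

9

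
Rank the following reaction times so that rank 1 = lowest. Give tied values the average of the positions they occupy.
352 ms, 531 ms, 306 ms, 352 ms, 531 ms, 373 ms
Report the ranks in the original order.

Sorted (ascending): 306, 352, 352, 373, 531, 531
The 2 values of 352 occupy positions 2–3 → average rank (2+3)/2 = 2.5.
The 2 values of 531 occupy positions 5–6 → average rank (5+6)/2 = 5.5.

2.5, 5.5, 1, 2.5, 5.5, 4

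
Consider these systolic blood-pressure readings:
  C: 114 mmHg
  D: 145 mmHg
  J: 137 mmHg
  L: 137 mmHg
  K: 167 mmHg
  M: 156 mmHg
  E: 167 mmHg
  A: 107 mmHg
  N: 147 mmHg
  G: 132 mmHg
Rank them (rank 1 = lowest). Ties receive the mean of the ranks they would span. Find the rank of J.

Sorted (ascending): 107, 114, 132, 137, 137, 145, 147, 156, 167, 167
The 2 values of 137 occupy positions 4–5 → average rank (4+5)/2 = 4.5.
The 2 values of 167 occupy positions 9–10 → average rank (9+10)/2 = 9.5.
J has value 137 mmHg → rank 4.5.

4.5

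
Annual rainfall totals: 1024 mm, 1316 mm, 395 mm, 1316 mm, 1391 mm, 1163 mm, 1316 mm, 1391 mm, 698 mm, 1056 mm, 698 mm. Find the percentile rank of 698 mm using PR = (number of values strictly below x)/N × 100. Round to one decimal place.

9.1

N = 11.
Strictly below 698: 1. Equal to 698: 2.
PR = 1/11 × 100 = 9.1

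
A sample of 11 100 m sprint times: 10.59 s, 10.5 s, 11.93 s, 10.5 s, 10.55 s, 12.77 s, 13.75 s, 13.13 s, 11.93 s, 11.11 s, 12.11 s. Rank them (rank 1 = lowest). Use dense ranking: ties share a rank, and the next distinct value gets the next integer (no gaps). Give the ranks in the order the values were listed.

Sorted (ascending): 10.5, 10.5, 10.55, 10.59, 11.11, 11.93, 11.93, 12.11, 12.77, 13.13, 13.75
The 2 values of 10.5 share dense rank 1.
The 2 values of 11.93 share dense rank 5.
Remaining distinct values take the next consecutive integers.

3, 1, 5, 1, 2, 7, 9, 8, 5, 4, 6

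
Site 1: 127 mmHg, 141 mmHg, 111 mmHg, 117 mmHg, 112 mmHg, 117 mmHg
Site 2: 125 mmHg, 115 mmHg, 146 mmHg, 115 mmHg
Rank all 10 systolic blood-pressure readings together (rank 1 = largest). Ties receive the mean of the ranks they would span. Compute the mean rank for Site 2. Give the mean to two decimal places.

Sorted (descending): 146, 141, 127, 125, 117, 117, 115, 115, 112, 111
The 2 values of 117 occupy positions 5–6 → average rank (5+6)/2 = 5.5.
The 2 values of 115 occupy positions 7–8 → average rank (7+8)/2 = 7.5.
Site 2 values → pooled ranks: 125→4, 115→7.5, 146→1, 115→7.5
Mean rank = (4 + 7.5 + 1 + 7.5) / 4 = 5.00

5.00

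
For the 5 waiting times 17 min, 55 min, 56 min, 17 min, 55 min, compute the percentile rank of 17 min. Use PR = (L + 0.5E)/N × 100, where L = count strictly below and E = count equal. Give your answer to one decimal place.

N = 5.
Strictly below 17: 0. Equal to 17: 2.
PR = (0 + 0.5·2)/5 × 100 = 20.0

20.0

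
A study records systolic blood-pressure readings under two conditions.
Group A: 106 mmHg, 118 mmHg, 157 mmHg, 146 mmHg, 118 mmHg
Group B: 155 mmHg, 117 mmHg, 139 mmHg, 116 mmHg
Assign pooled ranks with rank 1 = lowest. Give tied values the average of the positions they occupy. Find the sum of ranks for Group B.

19

Sorted (ascending): 106, 116, 117, 118, 118, 139, 146, 155, 157
The 2 values of 118 occupy positions 4–5 → average rank (4+5)/2 = 4.5.
Group B values → pooled ranks: 155→8, 117→3, 139→6, 116→2
Rank sum = 8 + 3 + 6 + 2 = 19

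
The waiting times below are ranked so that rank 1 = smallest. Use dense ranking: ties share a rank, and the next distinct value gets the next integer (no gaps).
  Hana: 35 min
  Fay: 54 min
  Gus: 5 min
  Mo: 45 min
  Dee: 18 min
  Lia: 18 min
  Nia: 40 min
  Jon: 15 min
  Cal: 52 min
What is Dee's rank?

3

Sorted (ascending): 5, 15, 18, 18, 35, 40, 45, 52, 54
The 2 values of 18 share dense rank 3.
Remaining distinct values take the next consecutive integers.
Dee has value 18 min → rank 3.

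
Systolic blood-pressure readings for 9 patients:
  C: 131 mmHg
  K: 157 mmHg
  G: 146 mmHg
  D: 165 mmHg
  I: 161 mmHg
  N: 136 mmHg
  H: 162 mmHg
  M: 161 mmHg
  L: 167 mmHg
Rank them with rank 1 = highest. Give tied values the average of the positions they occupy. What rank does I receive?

4.5

Sorted (descending): 167, 165, 162, 161, 161, 157, 146, 136, 131
The 2 values of 161 occupy positions 4–5 → average rank (4+5)/2 = 4.5.
I has value 161 mmHg → rank 4.5.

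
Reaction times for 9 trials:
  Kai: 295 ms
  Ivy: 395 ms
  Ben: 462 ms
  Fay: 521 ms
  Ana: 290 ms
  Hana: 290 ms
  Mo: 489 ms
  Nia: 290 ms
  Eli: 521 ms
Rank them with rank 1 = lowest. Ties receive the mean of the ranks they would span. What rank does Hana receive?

2

Sorted (ascending): 290, 290, 290, 295, 395, 462, 489, 521, 521
The 3 values of 290 occupy positions 1–3 → average rank 2.
The 2 values of 521 occupy positions 8–9 → average rank (8+9)/2 = 8.5.
Hana has value 290 ms → rank 2.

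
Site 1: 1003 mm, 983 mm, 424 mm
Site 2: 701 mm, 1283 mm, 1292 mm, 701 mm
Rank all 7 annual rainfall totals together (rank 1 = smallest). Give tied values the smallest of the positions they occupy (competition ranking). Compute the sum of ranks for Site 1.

10

Sorted (ascending): 424, 701, 701, 983, 1003, 1283, 1292
The 2 values of 701 occupy positions 2–3 → each gets rank 2.
Site 1 values → pooled ranks: 1003→5, 983→4, 424→1
Rank sum = 5 + 4 + 1 = 10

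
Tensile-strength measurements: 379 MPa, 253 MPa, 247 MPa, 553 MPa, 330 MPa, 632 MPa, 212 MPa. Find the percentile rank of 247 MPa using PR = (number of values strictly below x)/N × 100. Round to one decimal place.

14.3

N = 7.
Strictly below 247: 1. Equal to 247: 1.
PR = 1/7 × 100 = 14.3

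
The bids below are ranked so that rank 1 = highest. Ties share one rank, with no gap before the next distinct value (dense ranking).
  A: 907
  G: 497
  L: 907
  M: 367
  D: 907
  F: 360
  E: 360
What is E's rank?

Sorted (descending): 907, 907, 907, 497, 367, 360, 360
The 3 values of 907 share dense rank 1.
The 2 values of 360 share dense rank 4.
Remaining distinct values take the next consecutive integers.
E has value 360 → rank 4.

4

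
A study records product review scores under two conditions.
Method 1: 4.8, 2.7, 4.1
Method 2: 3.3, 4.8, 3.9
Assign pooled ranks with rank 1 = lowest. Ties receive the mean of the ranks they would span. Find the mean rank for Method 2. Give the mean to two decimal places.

Sorted (ascending): 2.7, 3.3, 3.9, 4.1, 4.8, 4.8
The 2 values of 4.8 occupy positions 5–6 → average rank (5+6)/2 = 5.5.
Method 2 values → pooled ranks: 3.3→2, 4.8→5.5, 3.9→3
Mean rank = (2 + 5.5 + 3) / 3 = 3.50

3.50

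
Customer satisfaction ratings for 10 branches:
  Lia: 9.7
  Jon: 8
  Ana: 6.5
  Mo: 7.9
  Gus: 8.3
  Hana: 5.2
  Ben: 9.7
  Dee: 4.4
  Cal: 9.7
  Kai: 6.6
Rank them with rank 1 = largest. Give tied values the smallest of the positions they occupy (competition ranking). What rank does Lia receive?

Sorted (descending): 9.7, 9.7, 9.7, 8.3, 8, 7.9, 6.6, 6.5, 5.2, 4.4
The 3 values of 9.7 occupy positions 1–3 → each gets rank 1.
Lia has value 9.7 → rank 1.

1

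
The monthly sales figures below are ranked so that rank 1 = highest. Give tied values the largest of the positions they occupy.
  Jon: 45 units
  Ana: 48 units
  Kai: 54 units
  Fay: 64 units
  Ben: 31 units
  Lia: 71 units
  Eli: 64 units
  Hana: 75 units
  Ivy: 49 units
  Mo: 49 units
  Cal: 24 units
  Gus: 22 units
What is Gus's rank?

Sorted (descending): 75, 71, 64, 64, 54, 49, 49, 48, 45, 31, 24, 22
The 2 values of 64 occupy positions 3–4 → each gets rank 4.
The 2 values of 49 occupy positions 6–7 → each gets rank 7.
Gus has value 22 units → rank 12.

12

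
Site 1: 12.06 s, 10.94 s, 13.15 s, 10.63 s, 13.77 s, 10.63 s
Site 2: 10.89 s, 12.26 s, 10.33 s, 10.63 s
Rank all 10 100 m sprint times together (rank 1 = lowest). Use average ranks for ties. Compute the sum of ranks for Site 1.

38

Sorted (ascending): 10.33, 10.63, 10.63, 10.63, 10.89, 10.94, 12.06, 12.26, 13.15, 13.77
The 3 values of 10.63 occupy positions 2–4 → average rank 3.
Site 1 values → pooled ranks: 12.06→7, 10.94→6, 13.15→9, 10.63→3, 13.77→10, 10.63→3
Rank sum = 7 + 6 + 9 + 3 + 10 + 3 = 38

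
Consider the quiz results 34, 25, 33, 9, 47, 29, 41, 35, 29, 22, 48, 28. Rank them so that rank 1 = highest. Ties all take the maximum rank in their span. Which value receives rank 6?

Sorted (descending): 48, 47, 41, 35, 34, 33, 29, 29, 28, 25, 22, 9
The 2 values of 29 occupy positions 7–8 → each gets rank 8.
Rank 6 → value 33.

33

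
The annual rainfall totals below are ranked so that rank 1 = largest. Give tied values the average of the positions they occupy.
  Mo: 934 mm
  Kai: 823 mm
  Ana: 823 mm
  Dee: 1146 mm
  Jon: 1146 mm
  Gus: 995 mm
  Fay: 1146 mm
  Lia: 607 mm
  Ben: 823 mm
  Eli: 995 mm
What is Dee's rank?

Sorted (descending): 1146, 1146, 1146, 995, 995, 934, 823, 823, 823, 607
The 3 values of 1146 occupy positions 1–3 → average rank 2.
The 2 values of 995 occupy positions 4–5 → average rank (4+5)/2 = 4.5.
The 3 values of 823 occupy positions 7–9 → average rank 8.
Dee has value 1146 mm → rank 2.

2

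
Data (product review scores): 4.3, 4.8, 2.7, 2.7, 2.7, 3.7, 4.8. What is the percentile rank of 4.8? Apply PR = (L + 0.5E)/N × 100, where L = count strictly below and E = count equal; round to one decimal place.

85.7

N = 7.
Strictly below 4.8: 5. Equal to 4.8: 2.
PR = (5 + 0.5·2)/7 × 100 = 85.7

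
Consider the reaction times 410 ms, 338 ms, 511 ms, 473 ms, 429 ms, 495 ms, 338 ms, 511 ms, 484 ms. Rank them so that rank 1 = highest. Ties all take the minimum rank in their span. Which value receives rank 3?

495

Sorted (descending): 511, 511, 495, 484, 473, 429, 410, 338, 338
The 2 values of 511 occupy positions 1–2 → each gets rank 1.
The 2 values of 338 occupy positions 8–9 → each gets rank 8.
Rank 3 → value 495.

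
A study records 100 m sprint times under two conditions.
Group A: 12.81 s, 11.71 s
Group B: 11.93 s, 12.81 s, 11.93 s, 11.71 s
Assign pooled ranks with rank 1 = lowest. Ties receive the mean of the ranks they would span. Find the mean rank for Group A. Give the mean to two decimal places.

3.50

Sorted (ascending): 11.71, 11.71, 11.93, 11.93, 12.81, 12.81
The 2 values of 11.71 occupy positions 1–2 → average rank (1+2)/2 = 1.5.
The 2 values of 11.93 occupy positions 3–4 → average rank (3+4)/2 = 3.5.
The 2 values of 12.81 occupy positions 5–6 → average rank (5+6)/2 = 5.5.
Group A values → pooled ranks: 12.81→5.5, 11.71→1.5
Mean rank = (5.5 + 1.5) / 2 = 3.50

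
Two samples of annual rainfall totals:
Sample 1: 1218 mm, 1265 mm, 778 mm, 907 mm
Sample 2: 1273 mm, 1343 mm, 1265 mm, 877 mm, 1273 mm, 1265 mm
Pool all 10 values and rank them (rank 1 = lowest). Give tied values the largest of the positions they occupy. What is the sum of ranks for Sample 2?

44

Sorted (ascending): 778, 877, 907, 1218, 1265, 1265, 1265, 1273, 1273, 1343
The 3 values of 1265 occupy positions 5–7 → each gets rank 7.
The 2 values of 1273 occupy positions 8–9 → each gets rank 9.
Sample 2 values → pooled ranks: 1273→9, 1343→10, 1265→7, 877→2, 1273→9, 1265→7
Rank sum = 9 + 10 + 7 + 2 + 9 + 7 = 44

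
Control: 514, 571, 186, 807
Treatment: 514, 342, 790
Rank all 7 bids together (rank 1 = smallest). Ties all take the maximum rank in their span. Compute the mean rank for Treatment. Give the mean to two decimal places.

4.00

Sorted (ascending): 186, 342, 514, 514, 571, 790, 807
The 2 values of 514 occupy positions 3–4 → each gets rank 4.
Treatment values → pooled ranks: 514→4, 342→2, 790→6
Mean rank = (4 + 2 + 6) / 3 = 4.00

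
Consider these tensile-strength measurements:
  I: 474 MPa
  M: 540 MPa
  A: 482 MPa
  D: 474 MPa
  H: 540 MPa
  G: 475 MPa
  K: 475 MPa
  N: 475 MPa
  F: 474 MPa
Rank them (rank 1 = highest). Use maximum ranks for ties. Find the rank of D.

Sorted (descending): 540, 540, 482, 475, 475, 475, 474, 474, 474
The 2 values of 540 occupy positions 1–2 → each gets rank 2.
The 3 values of 475 occupy positions 4–6 → each gets rank 6.
The 3 values of 474 occupy positions 7–9 → each gets rank 9.
D has value 474 MPa → rank 9.

9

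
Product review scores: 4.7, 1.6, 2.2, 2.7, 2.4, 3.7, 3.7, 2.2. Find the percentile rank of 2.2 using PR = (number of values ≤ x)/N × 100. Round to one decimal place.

37.5

N = 8.
Strictly below 2.2: 1. Equal to 2.2: 2.
PR = 3/8 × 100 = 37.5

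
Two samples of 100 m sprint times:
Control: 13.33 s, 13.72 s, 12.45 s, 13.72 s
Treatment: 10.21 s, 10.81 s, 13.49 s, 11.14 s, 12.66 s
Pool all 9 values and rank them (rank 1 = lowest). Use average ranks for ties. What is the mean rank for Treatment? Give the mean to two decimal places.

Sorted (ascending): 10.21, 10.81, 11.14, 12.45, 12.66, 13.33, 13.49, 13.72, 13.72
The 2 values of 13.72 occupy positions 8–9 → average rank (8+9)/2 = 8.5.
Treatment values → pooled ranks: 10.21→1, 10.81→2, 13.49→7, 11.14→3, 12.66→5
Mean rank = (1 + 2 + 7 + 3 + 5) / 5 = 3.60

3.60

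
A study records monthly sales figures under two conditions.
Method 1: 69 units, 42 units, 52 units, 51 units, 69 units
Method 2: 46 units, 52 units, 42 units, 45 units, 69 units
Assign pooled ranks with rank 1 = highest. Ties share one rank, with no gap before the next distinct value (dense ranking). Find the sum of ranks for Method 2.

Sorted (descending): 69, 69, 69, 52, 52, 51, 46, 45, 42, 42
The 3 values of 69 share dense rank 1.
The 2 values of 52 share dense rank 2.
The 2 values of 42 share dense rank 6.
Remaining distinct values take the next consecutive integers.
Method 2 values → pooled ranks: 46→4, 52→2, 42→6, 45→5, 69→1
Rank sum = 4 + 2 + 6 + 5 + 1 = 18

18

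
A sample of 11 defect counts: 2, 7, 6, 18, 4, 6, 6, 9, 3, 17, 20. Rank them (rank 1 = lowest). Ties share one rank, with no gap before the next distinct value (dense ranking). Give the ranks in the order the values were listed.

1, 5, 4, 8, 3, 4, 4, 6, 2, 7, 9

Sorted (ascending): 2, 3, 4, 6, 6, 6, 7, 9, 17, 18, 20
The 3 values of 6 share dense rank 4.
Remaining distinct values take the next consecutive integers.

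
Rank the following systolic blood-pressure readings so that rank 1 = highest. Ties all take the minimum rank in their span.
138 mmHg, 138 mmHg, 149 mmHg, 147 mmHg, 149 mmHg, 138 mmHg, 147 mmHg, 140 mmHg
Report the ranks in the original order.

6, 6, 1, 3, 1, 6, 3, 5

Sorted (descending): 149, 149, 147, 147, 140, 138, 138, 138
The 2 values of 149 occupy positions 1–2 → each gets rank 1.
The 2 values of 147 occupy positions 3–4 → each gets rank 3.
The 3 values of 138 occupy positions 6–8 → each gets rank 6.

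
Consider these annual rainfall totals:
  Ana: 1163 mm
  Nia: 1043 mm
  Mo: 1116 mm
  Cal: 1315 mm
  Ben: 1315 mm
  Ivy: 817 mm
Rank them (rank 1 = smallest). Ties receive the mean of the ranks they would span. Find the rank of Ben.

5.5

Sorted (ascending): 817, 1043, 1116, 1163, 1315, 1315
The 2 values of 1315 occupy positions 5–6 → average rank (5+6)/2 = 5.5.
Ben has value 1315 mm → rank 5.5.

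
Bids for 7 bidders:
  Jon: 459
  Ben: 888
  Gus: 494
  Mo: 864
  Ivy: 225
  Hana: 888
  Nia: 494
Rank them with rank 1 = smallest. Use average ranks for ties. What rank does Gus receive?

3.5

Sorted (ascending): 225, 459, 494, 494, 864, 888, 888
The 2 values of 494 occupy positions 3–4 → average rank (3+4)/2 = 3.5.
The 2 values of 888 occupy positions 6–7 → average rank (6+7)/2 = 6.5.
Gus has value 494 → rank 3.5.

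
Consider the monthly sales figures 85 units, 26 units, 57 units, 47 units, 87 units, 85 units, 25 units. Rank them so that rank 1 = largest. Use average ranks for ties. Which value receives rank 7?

25

Sorted (descending): 87, 85, 85, 57, 47, 26, 25
The 2 values of 85 occupy positions 2–3 → average rank (2+3)/2 = 2.5.
Rank 7 → value 25.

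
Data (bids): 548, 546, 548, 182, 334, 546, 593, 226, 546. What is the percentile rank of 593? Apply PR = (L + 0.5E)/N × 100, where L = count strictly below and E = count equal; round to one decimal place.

94.4

N = 9.
Strictly below 593: 8. Equal to 593: 1.
PR = (8 + 0.5·1)/9 × 100 = 94.4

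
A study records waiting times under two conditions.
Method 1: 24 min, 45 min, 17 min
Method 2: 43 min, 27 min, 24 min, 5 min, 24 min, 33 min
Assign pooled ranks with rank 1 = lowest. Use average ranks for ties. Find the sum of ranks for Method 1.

15

Sorted (ascending): 5, 17, 24, 24, 24, 27, 33, 43, 45
The 3 values of 24 occupy positions 3–5 → average rank 4.
Method 1 values → pooled ranks: 24→4, 45→9, 17→2
Rank sum = 4 + 9 + 2 = 15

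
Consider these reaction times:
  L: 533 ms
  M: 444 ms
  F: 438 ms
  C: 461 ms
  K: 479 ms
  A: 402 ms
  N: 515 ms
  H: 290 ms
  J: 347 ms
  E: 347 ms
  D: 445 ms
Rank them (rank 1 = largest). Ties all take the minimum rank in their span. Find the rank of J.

Sorted (descending): 533, 515, 479, 461, 445, 444, 438, 402, 347, 347, 290
The 2 values of 347 occupy positions 9–10 → each gets rank 9.
J has value 347 ms → rank 9.

9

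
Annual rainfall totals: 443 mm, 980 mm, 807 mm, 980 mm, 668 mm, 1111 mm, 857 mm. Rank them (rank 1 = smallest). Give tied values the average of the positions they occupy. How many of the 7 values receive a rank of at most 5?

Sorted (ascending): 443, 668, 807, 857, 980, 980, 1111
The 2 values of 980 occupy positions 5–6 → average rank (5+6)/2 = 5.5.
Ranks ≤ 5: {1, 2, 3, 4} → 4 values.

4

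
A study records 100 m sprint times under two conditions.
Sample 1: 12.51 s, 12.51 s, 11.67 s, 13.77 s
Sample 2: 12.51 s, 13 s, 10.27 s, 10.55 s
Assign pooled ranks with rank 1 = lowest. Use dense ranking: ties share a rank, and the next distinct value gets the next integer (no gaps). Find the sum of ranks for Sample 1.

Sorted (ascending): 10.27, 10.55, 11.67, 12.51, 12.51, 12.51, 13, 13.77
The 3 values of 12.51 share dense rank 4.
Remaining distinct values take the next consecutive integers.
Sample 1 values → pooled ranks: 12.51→4, 12.51→4, 11.67→3, 13.77→6
Rank sum = 4 + 4 + 3 + 6 = 17

17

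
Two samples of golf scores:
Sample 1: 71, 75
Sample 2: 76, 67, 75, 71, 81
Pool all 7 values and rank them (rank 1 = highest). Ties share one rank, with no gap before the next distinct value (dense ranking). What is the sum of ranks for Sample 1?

7

Sorted (descending): 81, 76, 75, 75, 71, 71, 67
The 2 values of 75 share dense rank 3.
The 2 values of 71 share dense rank 4.
Remaining distinct values take the next consecutive integers.
Sample 1 values → pooled ranks: 71→4, 75→3
Rank sum = 4 + 3 = 7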